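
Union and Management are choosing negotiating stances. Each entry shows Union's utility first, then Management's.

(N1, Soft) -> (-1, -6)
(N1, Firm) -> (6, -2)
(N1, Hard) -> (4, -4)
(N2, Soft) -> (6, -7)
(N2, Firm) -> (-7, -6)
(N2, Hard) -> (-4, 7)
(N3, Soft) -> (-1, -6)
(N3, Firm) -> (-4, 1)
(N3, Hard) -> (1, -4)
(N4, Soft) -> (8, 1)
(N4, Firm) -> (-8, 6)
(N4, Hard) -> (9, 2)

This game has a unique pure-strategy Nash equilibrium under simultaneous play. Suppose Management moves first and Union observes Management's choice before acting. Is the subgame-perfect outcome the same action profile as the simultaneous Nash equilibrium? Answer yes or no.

Work backward from Union's decision.
- Soft → Union plays N4 (best of -1, 6, -1, 8); Management gets 1.
- Firm → Union plays N1 (best of 6, -7, -4, -8); Management gets -2.
- Hard → Union plays N4 (best of 4, -4, 1, 9); Management gets 2.
Among 1, -2, 2, the best is 2 at Hard. Subgame-perfect outcome: (N4, Hard) with payoffs (9, 2).
Under simultaneous play:
Union's best replies: Soft→N4; Firm→N1; Hard→N4.
Management's best replies: N1→Firm; N2→Hard; N3→Firm; N4→Firm.
The unique mutual best reply is (N1, Firm), giving (6, -2).
Sequential outcome (N4, Hard) differs from the Nash profile (N1, Firm).

no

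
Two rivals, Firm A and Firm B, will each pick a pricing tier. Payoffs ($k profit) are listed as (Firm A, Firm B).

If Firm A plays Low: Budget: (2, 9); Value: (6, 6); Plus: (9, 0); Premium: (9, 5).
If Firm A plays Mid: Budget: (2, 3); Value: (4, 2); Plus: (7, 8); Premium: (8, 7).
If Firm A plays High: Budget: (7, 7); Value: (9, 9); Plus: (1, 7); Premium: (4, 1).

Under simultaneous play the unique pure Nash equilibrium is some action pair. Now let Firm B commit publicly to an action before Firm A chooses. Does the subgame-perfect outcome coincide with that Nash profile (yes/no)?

yes

Backward induction with Firm B moving first.
- Budget: BR = High, leader payoff 7.
- Value: BR = High, leader payoff 9.
- Plus: BR = Low, leader payoff 0.
- Premium: BR = Low, leader payoff 5.
Firm B's induced payoffs are 7, 9, 0, 5, so Firm B commits to Value. Subgame-perfect outcome: (High, Value) with payoffs (9, 9).
Under simultaneous play:
Firm A's best replies: Budget→High; Value→High; Plus→Low; Premium→Low.
Firm B's best replies: Low→Budget; Mid→Plus; High→Value.
The unique mutual best reply is (High, Value), giving (9, 9).
Sequential outcome (High, Value) coincides with the Nash profile (High, Value).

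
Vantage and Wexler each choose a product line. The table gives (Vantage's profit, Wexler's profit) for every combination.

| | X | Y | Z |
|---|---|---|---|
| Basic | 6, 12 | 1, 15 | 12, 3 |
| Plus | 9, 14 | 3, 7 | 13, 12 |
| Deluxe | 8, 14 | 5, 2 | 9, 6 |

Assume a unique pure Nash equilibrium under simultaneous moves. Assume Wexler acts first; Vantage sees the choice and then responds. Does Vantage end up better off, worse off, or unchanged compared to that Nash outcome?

Backward induction with Wexler moving first.
- X → Vantage plays Plus (best of 6, 9, 8); Wexler gets 14.
- Y → Vantage plays Deluxe (best of 1, 3, 5); Wexler gets 2.
- Z → Vantage plays Plus (best of 12, 13, 9); Wexler gets 12.
Wexler's induced payoffs are 14, 2, 12, so Wexler commits to X. Subgame-perfect outcome: (Plus, X) with payoffs (9, 14).
Now find the simultaneous Nash equilibrium.
Vantage's best replies: X→Plus; Y→Deluxe; Z→Plus.
Wexler's best replies: Basic→Y; Plus→X; Deluxe→X.
Only (Plus, X) has each player best-responding; Nash payoffs (9, 14).
Vantage earns 9 sequentially versus 9 at the Nash outcome: unchanged.

unchanged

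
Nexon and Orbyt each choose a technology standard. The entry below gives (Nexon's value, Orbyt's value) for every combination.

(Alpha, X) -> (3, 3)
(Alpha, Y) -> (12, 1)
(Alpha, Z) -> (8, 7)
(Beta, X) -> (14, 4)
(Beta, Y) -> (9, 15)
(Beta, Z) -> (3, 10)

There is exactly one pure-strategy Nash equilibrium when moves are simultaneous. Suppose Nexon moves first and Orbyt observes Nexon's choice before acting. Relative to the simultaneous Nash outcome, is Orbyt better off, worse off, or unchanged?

Orbyt best-responds to each possible Nexon move:
- Alpha: Orbyt compares 3, 1, 7 and picks Z; Nexon would get 8.
- Beta: Orbyt compares 4, 15, 10 and picks Y; Nexon would get 9.
Nexon's induced payoffs are 8, 9, so Nexon commits to Beta. Subgame-perfect outcome: (Beta, Y) with payoffs (9, 15).
Under simultaneous play:
Nexon's best replies: X→Beta; Y→Alpha; Z→Alpha.
Orbyt's best replies: Alpha→Z; Beta→Y.
The unique mutual best reply is (Alpha, Z), giving (8, 7).
Orbyt earns 15 sequentially versus 7 at the Nash outcome: better off.

better off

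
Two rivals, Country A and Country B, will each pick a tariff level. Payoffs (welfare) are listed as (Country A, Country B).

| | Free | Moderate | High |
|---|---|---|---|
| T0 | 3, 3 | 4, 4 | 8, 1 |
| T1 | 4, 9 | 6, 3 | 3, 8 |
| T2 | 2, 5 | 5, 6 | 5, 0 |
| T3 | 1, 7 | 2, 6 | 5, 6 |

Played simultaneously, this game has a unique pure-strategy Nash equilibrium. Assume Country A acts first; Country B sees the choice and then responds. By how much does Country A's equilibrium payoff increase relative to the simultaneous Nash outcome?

1

Country B best-responds to each possible Country A move:
- T0 → Country B plays Moderate (best of 3, 4, 1); Country A gets 4.
- T1 → Country B plays Free (best of 9, 3, 8); Country A gets 4.
- T2 → Country B plays Moderate (best of 5, 6, 0); Country A gets 5.
- T3 → Country B plays Free (best of 7, 6, 6); Country A gets 1.
Maximizing over 4, 4, 5, 1, Country A chooses T2. Subgame-perfect outcome: (T2, Moderate) with payoffs (5, 6).
Now find the simultaneous Nash equilibrium.
Country A's best replies: Free→T1; Moderate→T1; High→T0.
Country B's best replies: T0→Moderate; T1→Free; T2→Moderate; T3→Free.
The unique mutual best reply is (T1, Free), giving (4, 9).
Country A's commitment gain: 5 − 4 = 1.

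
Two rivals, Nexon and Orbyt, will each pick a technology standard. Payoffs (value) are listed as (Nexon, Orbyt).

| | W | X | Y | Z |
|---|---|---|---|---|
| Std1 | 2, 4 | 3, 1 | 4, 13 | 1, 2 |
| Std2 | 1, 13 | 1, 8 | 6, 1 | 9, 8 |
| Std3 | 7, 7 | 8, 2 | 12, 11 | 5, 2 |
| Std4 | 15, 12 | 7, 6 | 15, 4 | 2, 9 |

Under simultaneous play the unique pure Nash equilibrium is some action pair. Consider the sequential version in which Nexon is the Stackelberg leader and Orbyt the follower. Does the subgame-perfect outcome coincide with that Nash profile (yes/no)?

Solve by backward induction (Nexon leads).
- Std1: BR = Y, leader payoff 4.
- Std2: BR = W, leader payoff 1.
- Std3: BR = Y, leader payoff 12.
- Std4: BR = W, leader payoff 15.
Nexon's induced payoffs are 4, 1, 12, 15, so Nexon commits to Std4. Subgame-perfect outcome: (Std4, W) with payoffs (15, 12).
Now find the simultaneous Nash equilibrium.
Nexon's best replies: W→Std4; X→Std3; Y→Std4; Z→Std2.
Orbyt's best replies: Std1→Y; Std2→W; Std3→Y; Std4→W.
The unique mutual best reply is (Std4, W), giving (15, 12).
Sequential outcome (Std4, W) coincides with the Nash profile (Std4, W).

yes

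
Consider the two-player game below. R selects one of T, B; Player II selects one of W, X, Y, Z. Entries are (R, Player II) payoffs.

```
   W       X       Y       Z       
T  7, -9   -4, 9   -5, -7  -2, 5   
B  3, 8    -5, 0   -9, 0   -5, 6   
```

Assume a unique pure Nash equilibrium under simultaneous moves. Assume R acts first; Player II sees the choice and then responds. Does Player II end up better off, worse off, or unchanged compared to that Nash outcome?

worse off

Solve by backward induction (R leads).
- T → Player II plays X (best of -9, 9, -7, 5); R gets -4.
- B → Player II plays W (best of 8, 0, 0, 6); R gets 3.
Among -4, 3, the best is 3 at B. Subgame-perfect outcome: (B, W) with payoffs (3, 8).
Under simultaneous play:
R's best replies: W→T; X→T; Y→T; Z→T.
Player II's best replies: T→X; B→W.
Only (T, X) has each player best-responding; Nash payoffs (-4, 9).
Player II earns 8 sequentially versus 9 at the Nash outcome: worse off.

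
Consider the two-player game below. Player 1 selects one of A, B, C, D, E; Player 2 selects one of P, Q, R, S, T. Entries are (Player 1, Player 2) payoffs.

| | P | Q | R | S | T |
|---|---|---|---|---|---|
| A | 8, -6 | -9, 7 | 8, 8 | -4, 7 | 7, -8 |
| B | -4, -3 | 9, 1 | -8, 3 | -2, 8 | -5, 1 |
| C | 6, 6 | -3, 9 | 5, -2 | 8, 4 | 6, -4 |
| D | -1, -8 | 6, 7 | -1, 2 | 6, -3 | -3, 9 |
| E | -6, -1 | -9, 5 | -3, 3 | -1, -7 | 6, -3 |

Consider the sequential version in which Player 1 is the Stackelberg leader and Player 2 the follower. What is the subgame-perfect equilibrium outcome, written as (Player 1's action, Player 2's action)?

(A, R)

Work backward from Player 2's decision.
- A: Player 2 compares -6, 7, 8, 7, -8 and picks R; Player 1 would get 8.
- B: Player 2 compares -3, 1, 3, 8, 1 and picks S; Player 1 would get -2.
- C: Player 2 compares 6, 9, -2, 4, -4 and picks Q; Player 1 would get -3.
- D: Player 2 compares -8, 7, 2, -3, 9 and picks T; Player 1 would get -3.
- E: Player 2 compares -1, 5, 3, -7, -3 and picks Q; Player 1 would get -9.
Player 1's induced payoffs are 8, -2, -3, -3, -9, so Player 1 commits to A. Subgame-perfect outcome: (A, R) with payoffs (8, 8).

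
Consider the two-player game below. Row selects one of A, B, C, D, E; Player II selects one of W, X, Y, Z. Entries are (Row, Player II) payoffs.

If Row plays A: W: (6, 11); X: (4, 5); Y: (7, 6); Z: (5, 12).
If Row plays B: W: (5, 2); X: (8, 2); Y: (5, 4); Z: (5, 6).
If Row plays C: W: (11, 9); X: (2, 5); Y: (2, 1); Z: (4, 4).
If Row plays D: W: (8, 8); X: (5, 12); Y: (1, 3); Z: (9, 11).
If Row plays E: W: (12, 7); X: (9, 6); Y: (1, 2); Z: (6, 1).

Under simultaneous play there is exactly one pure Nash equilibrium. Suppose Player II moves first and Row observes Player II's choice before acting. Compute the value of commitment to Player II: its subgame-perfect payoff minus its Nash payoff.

Row best-responds to each possible Player II move:
- W: Row compares 6, 5, 11, 8, 12 and picks E; Player II would get 7.
- X: Row compares 4, 8, 2, 5, 9 and picks E; Player II would get 6.
- Y: Row compares 7, 5, 2, 1, 1 and picks A; Player II would get 6.
- Z: Row compares 5, 5, 4, 9, 6 and picks D; Player II would get 11.
Among 7, 6, 6, 11, the best is 11 at Z. Subgame-perfect outcome: (D, Z) with payoffs (9, 11).
Under simultaneous play:
Row's best replies: W→E; X→E; Y→A; Z→D.
Player II's best replies: A→Z; B→Z; C→W; D→X; E→W.
The unique mutual best reply is (E, W), giving (12, 7).
Player II's commitment gain: 11 − 7 = 4.

4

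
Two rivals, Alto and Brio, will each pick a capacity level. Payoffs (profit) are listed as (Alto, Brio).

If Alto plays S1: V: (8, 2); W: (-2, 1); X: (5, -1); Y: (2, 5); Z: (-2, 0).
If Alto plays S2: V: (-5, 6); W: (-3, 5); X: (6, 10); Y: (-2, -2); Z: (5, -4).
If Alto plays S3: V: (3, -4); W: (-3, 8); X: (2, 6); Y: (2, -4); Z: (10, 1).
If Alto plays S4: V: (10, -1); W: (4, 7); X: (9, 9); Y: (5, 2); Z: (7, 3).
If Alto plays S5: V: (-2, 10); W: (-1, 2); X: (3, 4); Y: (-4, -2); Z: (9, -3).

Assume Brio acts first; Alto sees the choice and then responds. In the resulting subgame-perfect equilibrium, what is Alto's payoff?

9

Solve by backward induction (Brio leads).
- V: BR = S4, leader payoff -1.
- W: BR = S4, leader payoff 7.
- X: BR = S4, leader payoff 9.
- Y: BR = S4, leader payoff 2.
- Z: BR = S3, leader payoff 1.
Among -1, 7, 9, 2, 1, the best is 9 at X. Subgame-perfect outcome: (S4, X) with payoffs (9, 9).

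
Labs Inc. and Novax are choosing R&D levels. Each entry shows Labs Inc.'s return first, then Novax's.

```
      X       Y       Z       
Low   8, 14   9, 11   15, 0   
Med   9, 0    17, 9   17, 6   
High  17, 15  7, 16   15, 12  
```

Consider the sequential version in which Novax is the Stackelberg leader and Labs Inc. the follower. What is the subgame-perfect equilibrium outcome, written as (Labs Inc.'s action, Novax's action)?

(High, X)

Solve by backward induction (Novax leads).
- X: Labs Inc. compares 8, 9, 17 and picks High; Novax would get 15.
- Y: Labs Inc. compares 9, 17, 7 and picks Med; Novax would get 9.
- Z: Labs Inc. compares 15, 17, 15 and picks Med; Novax would get 6.
Among 15, 9, 6, the best is 15 at X. Subgame-perfect outcome: (High, X) with payoffs (17, 15).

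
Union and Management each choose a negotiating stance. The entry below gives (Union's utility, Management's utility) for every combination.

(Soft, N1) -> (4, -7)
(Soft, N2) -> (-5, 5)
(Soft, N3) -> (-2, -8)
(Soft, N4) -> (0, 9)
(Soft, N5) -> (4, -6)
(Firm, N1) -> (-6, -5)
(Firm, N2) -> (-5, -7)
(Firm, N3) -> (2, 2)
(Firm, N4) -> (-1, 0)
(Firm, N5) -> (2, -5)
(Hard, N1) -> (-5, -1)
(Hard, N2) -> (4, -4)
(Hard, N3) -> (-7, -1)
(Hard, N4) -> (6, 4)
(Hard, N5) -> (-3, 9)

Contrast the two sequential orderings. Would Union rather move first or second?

If Union leads: Management's best replies are Soft→N4, Firm→N3, Hard→N5; Union's induced payoffs 0, 2, -3; outcome (Firm, N3), payoffs (2, 2).
If Management leads: Union's best replies are N1→Soft, N2→Hard, N3→Firm, N4→Hard, N5→Soft; Management's induced payoffs -7, -4, 2, 4, -6; outcome (Hard, N4), payoffs (6, 4).
Union gets 2 moving first and 6 moving second, so Union prefers to move second.

second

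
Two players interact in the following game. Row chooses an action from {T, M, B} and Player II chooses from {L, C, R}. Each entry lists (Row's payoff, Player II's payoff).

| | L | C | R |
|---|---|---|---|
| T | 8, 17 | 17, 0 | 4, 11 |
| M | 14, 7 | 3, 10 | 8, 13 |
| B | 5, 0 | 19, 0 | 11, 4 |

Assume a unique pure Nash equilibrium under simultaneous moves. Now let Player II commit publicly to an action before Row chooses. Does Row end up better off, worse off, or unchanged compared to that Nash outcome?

Backward induction with Player II moving first.
- L: BR = M, leader payoff 7.
- C: BR = B, leader payoff 0.
- R: BR = B, leader payoff 4.
Player II's induced payoffs are 7, 0, 4, so Player II commits to L. Subgame-perfect outcome: (M, L) with payoffs (14, 7).
For the simultaneous game, intersect best replies.
Row's best replies: L→M; C→B; R→B.
Player II's best replies: T→L; M→R; B→R.
The unique mutual best reply is (B, R), giving (11, 4).
Row earns 14 sequentially versus 11 at the Nash outcome: better off.

better off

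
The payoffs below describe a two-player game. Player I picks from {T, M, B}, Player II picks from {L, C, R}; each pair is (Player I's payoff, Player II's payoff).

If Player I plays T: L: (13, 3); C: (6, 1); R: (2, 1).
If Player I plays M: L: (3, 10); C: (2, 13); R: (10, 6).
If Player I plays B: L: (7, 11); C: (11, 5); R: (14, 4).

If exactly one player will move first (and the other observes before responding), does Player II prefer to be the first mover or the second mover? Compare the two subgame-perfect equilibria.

first

If Player I leads: Player II's best replies are T→L, M→C, B→L; Player I's induced payoffs 13, 2, 7; outcome (T, L), payoffs (13, 3).
If Player II leads: Player I's best replies are L→T, C→B, R→B; Player II's induced payoffs 3, 5, 4; outcome (B, C), payoffs (11, 5).
Player II gets 5 moving first and 3 moving second, so Player II prefers to move first.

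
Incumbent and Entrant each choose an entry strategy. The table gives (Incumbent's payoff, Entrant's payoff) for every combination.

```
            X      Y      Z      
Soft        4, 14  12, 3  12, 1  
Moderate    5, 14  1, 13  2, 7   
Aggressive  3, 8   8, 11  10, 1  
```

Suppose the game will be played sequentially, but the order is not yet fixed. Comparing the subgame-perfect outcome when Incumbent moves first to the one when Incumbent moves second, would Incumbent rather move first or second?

first

If Incumbent leads: Entrant's best replies are Soft→X, Moderate→X, Aggressive→Y; Incumbent's induced payoffs 4, 5, 8; outcome (Aggressive, Y), payoffs (8, 11).
If Entrant leads: Incumbent's best replies are X→Moderate, Y→Soft, Z→Soft; Entrant's induced payoffs 14, 3, 1; outcome (Moderate, X), payoffs (5, 14).
Incumbent gets 8 moving first and 5 moving second, so Incumbent prefers to move first.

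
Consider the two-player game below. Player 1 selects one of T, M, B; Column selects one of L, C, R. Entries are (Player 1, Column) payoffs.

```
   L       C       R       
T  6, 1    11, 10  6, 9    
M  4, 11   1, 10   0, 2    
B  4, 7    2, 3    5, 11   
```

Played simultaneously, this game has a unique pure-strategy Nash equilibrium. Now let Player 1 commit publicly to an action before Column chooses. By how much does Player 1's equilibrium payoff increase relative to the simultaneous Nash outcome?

Solve by backward induction (Player 1 leads).
- T: Column compares 1, 10, 9 and picks C; Player 1 would get 11.
- M: Column compares 11, 10, 2 and picks L; Player 1 would get 4.
- B: Column compares 7, 3, 11 and picks R; Player 1 would get 5.
Among 11, 4, 5, the best is 11 at T. Subgame-perfect outcome: (T, C) with payoffs (11, 10).
Now find the simultaneous Nash equilibrium.
Player 1's best replies: L→T; C→T; R→T.
Column's best replies: T→C; M→L; B→R.
Only (T, C) has each player best-responding; Nash payoffs (11, 10).
Player 1's commitment gain: 11 − 11 = 0.

0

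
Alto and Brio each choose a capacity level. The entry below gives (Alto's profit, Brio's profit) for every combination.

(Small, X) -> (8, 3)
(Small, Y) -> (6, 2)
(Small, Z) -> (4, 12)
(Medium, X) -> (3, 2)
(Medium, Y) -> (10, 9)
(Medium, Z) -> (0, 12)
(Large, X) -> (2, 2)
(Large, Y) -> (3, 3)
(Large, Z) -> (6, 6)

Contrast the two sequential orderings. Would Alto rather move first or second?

If Alto leads: Brio's best replies are Small→Z, Medium→Z, Large→Z; Alto's induced payoffs 4, 0, 6; outcome (Large, Z), payoffs (6, 6).
If Brio leads: Alto's best replies are X→Small, Y→Medium, Z→Large; Brio's induced payoffs 3, 9, 6; outcome (Medium, Y), payoffs (10, 9).
Alto gets 6 moving first and 10 moving second, so Alto prefers to move second.

second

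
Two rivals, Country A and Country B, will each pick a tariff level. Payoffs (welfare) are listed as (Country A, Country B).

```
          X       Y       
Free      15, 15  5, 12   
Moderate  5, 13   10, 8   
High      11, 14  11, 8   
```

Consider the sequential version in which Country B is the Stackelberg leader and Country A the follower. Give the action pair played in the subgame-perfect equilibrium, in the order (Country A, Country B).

Country A best-responds to each possible Country B move:
- X: BR = Free, leader payoff 15.
- Y: BR = High, leader payoff 8.
Country B's induced payoffs are 15, 8, so Country B commits to X. Subgame-perfect outcome: (Free, X) with payoffs (15, 15).

(Free, X)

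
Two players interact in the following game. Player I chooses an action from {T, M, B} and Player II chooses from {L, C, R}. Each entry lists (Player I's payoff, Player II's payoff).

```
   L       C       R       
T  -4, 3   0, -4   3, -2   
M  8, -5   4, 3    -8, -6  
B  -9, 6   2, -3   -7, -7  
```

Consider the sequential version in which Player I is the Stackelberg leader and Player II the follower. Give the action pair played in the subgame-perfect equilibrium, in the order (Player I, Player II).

(M, C)

Work backward from Player II's decision.
- T → Player II plays L (best of 3, -4, -2); Player I gets -4.
- M → Player II plays C (best of -5, 3, -6); Player I gets 4.
- B → Player II plays L (best of 6, -3, -7); Player I gets -9.
Player I's induced payoffs are -4, 4, -9, so Player I commits to M. Subgame-perfect outcome: (M, C) with payoffs (4, 3).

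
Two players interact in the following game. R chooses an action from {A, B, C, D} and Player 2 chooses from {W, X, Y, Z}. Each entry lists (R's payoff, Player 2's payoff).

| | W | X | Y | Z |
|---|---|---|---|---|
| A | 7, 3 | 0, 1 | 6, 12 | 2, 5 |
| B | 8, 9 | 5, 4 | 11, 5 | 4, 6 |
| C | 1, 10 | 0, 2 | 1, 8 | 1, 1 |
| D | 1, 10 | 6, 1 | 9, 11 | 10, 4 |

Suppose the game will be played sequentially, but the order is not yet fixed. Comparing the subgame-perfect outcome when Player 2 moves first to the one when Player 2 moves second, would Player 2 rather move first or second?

If R leads: Player 2's best replies are A→Y, B→W, C→W, D→Y; R's induced payoffs 6, 8, 1, 9; outcome (D, Y), payoffs (9, 11).
If Player 2 leads: R's best replies are W→B, X→D, Y→B, Z→D; Player 2's induced payoffs 9, 1, 5, 4; outcome (B, W), payoffs (8, 9).
Player 2 gets 9 moving first and 11 moving second, so Player 2 prefers to move second.

second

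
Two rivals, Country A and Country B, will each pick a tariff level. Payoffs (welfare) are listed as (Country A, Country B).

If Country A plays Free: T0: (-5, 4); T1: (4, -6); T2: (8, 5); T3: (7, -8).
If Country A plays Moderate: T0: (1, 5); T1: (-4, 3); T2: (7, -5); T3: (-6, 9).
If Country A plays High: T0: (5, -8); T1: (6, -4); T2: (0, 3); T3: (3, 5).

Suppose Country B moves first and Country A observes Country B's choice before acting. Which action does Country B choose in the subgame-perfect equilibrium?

Work backward from Country A's decision.
- T0: Country A compares -5, 1, 5 and picks High; Country B would get -8.
- T1: Country A compares 4, -4, 6 and picks High; Country B would get -4.
- T2: Country A compares 8, 7, 0 and picks Free; Country B would get 5.
- T3: Country A compares 7, -6, 3 and picks Free; Country B would get -8.
Maximizing over -8, -4, 5, -8, Country B chooses T2. Subgame-perfect outcome: (Free, T2) with payoffs (8, 5).

T2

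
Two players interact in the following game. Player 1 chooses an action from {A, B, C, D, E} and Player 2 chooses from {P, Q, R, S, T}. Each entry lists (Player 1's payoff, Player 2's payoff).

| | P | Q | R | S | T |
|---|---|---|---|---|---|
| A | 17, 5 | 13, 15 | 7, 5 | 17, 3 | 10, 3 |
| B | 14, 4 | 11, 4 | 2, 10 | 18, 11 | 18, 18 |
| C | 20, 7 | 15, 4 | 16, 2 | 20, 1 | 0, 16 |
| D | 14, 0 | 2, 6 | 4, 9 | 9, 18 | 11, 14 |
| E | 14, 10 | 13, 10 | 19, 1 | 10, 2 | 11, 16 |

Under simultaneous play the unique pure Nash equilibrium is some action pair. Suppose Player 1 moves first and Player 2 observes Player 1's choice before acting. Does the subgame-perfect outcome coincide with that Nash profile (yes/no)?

yes

Player 2 best-responds to each possible Player 1 move:
- A: Player 2 compares 5, 15, 5, 3, 3 and picks Q; Player 1 would get 13.
- B: Player 2 compares 4, 4, 10, 11, 18 and picks T; Player 1 would get 18.
- C: Player 2 compares 7, 4, 2, 1, 16 and picks T; Player 1 would get 0.
- D: Player 2 compares 0, 6, 9, 18, 14 and picks S; Player 1 would get 9.
- E: Player 2 compares 10, 10, 1, 2, 16 and picks T; Player 1 would get 11.
Player 1's induced payoffs are 13, 18, 0, 9, 11, so Player 1 commits to B. Subgame-perfect outcome: (B, T) with payoffs (18, 18).
For the simultaneous game, intersect best replies.
Player 1's best replies: P→C; Q→C; R→E; S→C; T→B.
Player 2's best replies: A→Q; B→T; C→T; D→S; E→T.
The unique mutual best reply is (B, T), giving (18, 18).
Sequential outcome (B, T) coincides with the Nash profile (B, T).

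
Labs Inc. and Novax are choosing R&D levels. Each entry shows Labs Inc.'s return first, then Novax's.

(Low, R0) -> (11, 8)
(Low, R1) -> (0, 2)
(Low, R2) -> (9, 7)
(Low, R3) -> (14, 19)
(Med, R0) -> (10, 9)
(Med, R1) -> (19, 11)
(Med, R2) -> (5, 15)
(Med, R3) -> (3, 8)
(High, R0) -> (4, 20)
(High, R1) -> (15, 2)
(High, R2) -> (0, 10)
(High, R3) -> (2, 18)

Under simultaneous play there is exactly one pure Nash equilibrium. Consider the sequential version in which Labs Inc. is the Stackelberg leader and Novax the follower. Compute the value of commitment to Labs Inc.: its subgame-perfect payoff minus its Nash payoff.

0

Work backward from Novax's decision.
- Low → Novax plays R3 (best of 8, 2, 7, 19); Labs Inc. gets 14.
- Med → Novax plays R2 (best of 9, 11, 15, 8); Labs Inc. gets 5.
- High → Novax plays R0 (best of 20, 2, 10, 18); Labs Inc. gets 4.
Maximizing over 14, 5, 4, Labs Inc. chooses Low. Subgame-perfect outcome: (Low, R3) with payoffs (14, 19).
For the simultaneous game, intersect best replies.
Labs Inc.'s best replies: R0→Low; R1→Med; R2→Low; R3→Low.
Novax's best replies: Low→R3; Med→R2; High→R0.
Only (Low, R3) has each player best-responding; Nash payoffs (14, 19).
Labs Inc.'s commitment gain: 14 − 14 = 0.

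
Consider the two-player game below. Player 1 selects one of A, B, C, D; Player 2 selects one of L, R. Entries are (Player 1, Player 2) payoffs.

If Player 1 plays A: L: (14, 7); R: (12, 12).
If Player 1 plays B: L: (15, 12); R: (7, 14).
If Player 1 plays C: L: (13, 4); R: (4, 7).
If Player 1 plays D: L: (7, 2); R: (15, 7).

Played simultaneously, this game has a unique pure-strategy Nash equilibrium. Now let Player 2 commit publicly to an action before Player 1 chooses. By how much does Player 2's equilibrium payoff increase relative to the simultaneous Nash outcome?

5

Player 1 best-responds to each possible Player 2 move:
- L: BR = B, leader payoff 12.
- R: BR = D, leader payoff 7.
Player 2's induced payoffs are 12, 7, so Player 2 commits to L. Subgame-perfect outcome: (B, L) with payoffs (15, 12).
Now find the simultaneous Nash equilibrium.
Player 1's best replies: L→B; R→D.
Player 2's best replies: A→R; B→R; C→R; D→R.
The unique mutual best reply is (D, R), giving (15, 7).
Player 2's commitment gain: 12 − 7 = 5.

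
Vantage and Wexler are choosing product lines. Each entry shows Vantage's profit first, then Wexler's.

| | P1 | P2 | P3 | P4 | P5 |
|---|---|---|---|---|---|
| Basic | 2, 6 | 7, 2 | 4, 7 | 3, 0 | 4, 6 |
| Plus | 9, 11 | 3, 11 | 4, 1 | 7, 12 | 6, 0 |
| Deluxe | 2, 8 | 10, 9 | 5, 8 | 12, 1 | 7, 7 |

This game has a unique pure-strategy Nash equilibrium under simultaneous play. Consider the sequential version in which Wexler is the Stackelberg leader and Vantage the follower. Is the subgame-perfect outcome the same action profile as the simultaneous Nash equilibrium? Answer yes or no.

Solve by backward induction (Wexler leads).
- P1: Vantage compares 2, 9, 2 and picks Plus; Wexler would get 11.
- P2: Vantage compares 7, 3, 10 and picks Deluxe; Wexler would get 9.
- P3: Vantage compares 4, 4, 5 and picks Deluxe; Wexler would get 8.
- P4: Vantage compares 3, 7, 12 and picks Deluxe; Wexler would get 1.
- P5: Vantage compares 4, 6, 7 and picks Deluxe; Wexler would get 7.
Among 11, 9, 8, 1, 7, the best is 11 at P1. Subgame-perfect outcome: (Plus, P1) with payoffs (9, 11).
For the simultaneous game, intersect best replies.
Vantage's best replies: P1→Plus; P2→Deluxe; P3→Deluxe; P4→Deluxe; P5→Deluxe.
Wexler's best replies: Basic→P3; Plus→P4; Deluxe→P2.
Only (Deluxe, P2) has each player best-responding; Nash payoffs (10, 9).
Sequential outcome (Plus, P1) differs from the Nash profile (Deluxe, P2).

no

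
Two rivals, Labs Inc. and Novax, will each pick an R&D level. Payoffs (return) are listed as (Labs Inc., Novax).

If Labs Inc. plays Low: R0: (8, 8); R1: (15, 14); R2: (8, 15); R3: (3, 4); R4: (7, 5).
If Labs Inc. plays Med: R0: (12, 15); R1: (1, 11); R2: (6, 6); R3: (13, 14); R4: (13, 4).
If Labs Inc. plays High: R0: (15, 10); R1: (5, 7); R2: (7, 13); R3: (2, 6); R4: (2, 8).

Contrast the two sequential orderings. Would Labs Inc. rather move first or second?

If Labs Inc. leads: Novax's best replies are Low→R2, Med→R0, High→R2; Labs Inc.'s induced payoffs 8, 12, 7; outcome (Med, R0), payoffs (12, 15).
If Novax leads: Labs Inc.'s best replies are R0→High, R1→Low, R2→Low, R3→Med, R4→Med; Novax's induced payoffs 10, 14, 15, 14, 4; outcome (Low, R2), payoffs (8, 15).
Labs Inc. gets 12 moving first and 8 moving second, so Labs Inc. prefers to move first.

first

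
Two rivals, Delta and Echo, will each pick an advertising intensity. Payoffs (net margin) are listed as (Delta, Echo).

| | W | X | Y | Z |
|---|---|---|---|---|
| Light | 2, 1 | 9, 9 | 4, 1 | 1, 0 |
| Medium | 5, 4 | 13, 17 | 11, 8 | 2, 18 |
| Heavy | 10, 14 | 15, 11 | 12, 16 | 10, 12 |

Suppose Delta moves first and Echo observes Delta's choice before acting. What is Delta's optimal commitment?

Heavy

Work backward from Echo's decision.
- Light: Echo compares 1, 9, 1, 0 and picks X; Delta would get 9.
- Medium: Echo compares 4, 17, 8, 18 and picks Z; Delta would get 2.
- Heavy: Echo compares 14, 11, 16, 12 and picks Y; Delta would get 12.
Maximizing over 9, 2, 12, Delta chooses Heavy. Subgame-perfect outcome: (Heavy, Y) with payoffs (12, 16).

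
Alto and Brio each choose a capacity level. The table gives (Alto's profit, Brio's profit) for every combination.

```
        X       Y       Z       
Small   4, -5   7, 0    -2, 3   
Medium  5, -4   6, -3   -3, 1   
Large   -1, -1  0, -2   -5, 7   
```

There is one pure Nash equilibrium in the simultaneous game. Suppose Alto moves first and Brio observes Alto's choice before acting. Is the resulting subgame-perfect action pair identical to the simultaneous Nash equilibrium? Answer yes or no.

yes

Work backward from Brio's decision.
- Small: BR = Z, leader payoff -2.
- Medium: BR = Z, leader payoff -3.
- Large: BR = Z, leader payoff -5.
Maximizing over -2, -3, -5, Alto chooses Small. Subgame-perfect outcome: (Small, Z) with payoffs (-2, 3).
For the simultaneous game, intersect best replies.
Alto's best replies: X→Medium; Y→Small; Z→Small.
Brio's best replies: Small→Z; Medium→Z; Large→Z.
Only (Small, Z) has each player best-responding; Nash payoffs (-2, 3).
Sequential outcome (Small, Z) coincides with the Nash profile (Small, Z).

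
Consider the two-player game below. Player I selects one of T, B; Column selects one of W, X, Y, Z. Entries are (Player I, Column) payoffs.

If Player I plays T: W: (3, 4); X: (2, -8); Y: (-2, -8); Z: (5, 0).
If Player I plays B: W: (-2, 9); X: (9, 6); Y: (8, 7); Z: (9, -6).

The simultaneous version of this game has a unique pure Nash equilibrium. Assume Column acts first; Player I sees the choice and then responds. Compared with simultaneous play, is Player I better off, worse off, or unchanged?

Player I best-responds to each possible Column move:
- W: Player I compares 3, -2 and picks T; Column would get 4.
- X: Player I compares 2, 9 and picks B; Column would get 6.
- Y: Player I compares -2, 8 and picks B; Column would get 7.
- Z: Player I compares 5, 9 and picks B; Column would get -6.
Among 4, 6, 7, -6, the best is 7 at Y. Subgame-perfect outcome: (B, Y) with payoffs (8, 7).
Under simultaneous play:
Player I's best replies: W→T; X→B; Y→B; Z→B.
Column's best replies: T→W; B→W.
The unique mutual best reply is (T, W), giving (3, 4).
Player I earns 8 sequentially versus 3 at the Nash outcome: better off.

better off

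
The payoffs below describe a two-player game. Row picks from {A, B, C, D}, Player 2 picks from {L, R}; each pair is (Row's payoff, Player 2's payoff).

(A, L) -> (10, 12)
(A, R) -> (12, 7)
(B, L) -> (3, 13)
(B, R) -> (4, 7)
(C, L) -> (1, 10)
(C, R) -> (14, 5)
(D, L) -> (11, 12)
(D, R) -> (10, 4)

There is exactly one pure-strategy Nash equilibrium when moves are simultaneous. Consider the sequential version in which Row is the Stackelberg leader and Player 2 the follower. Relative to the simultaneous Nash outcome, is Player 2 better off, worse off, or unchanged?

unchanged

Backward induction with Row moving first.
- A → Player 2 plays L (best of 12, 7); Row gets 10.
- B → Player 2 plays L (best of 13, 7); Row gets 3.
- C → Player 2 plays L (best of 10, 5); Row gets 1.
- D → Player 2 plays L (best of 12, 4); Row gets 11.
Row's induced payoffs are 10, 3, 1, 11, so Row commits to D. Subgame-perfect outcome: (D, L) with payoffs (11, 12).
Now find the simultaneous Nash equilibrium.
Row's best replies: L→D; R→C.
Player 2's best replies: A→L; B→L; C→L; D→L.
The unique mutual best reply is (D, L), giving (11, 12).
Player 2 earns 12 sequentially versus 12 at the Nash outcome: unchanged.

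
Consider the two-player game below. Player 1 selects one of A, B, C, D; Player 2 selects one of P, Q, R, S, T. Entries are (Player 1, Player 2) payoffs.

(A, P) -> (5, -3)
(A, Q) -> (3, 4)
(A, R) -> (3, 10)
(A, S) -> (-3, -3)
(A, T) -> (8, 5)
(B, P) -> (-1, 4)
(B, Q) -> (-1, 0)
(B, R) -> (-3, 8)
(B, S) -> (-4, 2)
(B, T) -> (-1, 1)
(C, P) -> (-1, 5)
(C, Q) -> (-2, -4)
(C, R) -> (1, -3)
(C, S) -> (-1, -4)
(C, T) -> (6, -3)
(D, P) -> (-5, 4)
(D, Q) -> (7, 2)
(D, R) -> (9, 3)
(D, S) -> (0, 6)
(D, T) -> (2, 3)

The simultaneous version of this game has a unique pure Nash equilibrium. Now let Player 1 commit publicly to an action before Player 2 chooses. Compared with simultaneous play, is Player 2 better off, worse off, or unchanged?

Solve by backward induction (Player 1 leads).
- A → Player 2 plays R (best of -3, 4, 10, -3, 5); Player 1 gets 3.
- B → Player 2 plays R (best of 4, 0, 8, 2, 1); Player 1 gets -3.
- C → Player 2 plays P (best of 5, -4, -3, -4, -3); Player 1 gets -1.
- D → Player 2 plays S (best of 4, 2, 3, 6, 3); Player 1 gets 0.
Maximizing over 3, -3, -1, 0, Player 1 chooses A. Subgame-perfect outcome: (A, R) with payoffs (3, 10).
For the simultaneous game, intersect best replies.
Player 1's best replies: P→A; Q→D; R→D; S→D; T→A.
Player 2's best replies: A→R; B→R; C→P; D→S.
Only (D, S) has each player best-responding; Nash payoffs (0, 6).
Player 2 earns 10 sequentially versus 6 at the Nash outcome: better off.

better off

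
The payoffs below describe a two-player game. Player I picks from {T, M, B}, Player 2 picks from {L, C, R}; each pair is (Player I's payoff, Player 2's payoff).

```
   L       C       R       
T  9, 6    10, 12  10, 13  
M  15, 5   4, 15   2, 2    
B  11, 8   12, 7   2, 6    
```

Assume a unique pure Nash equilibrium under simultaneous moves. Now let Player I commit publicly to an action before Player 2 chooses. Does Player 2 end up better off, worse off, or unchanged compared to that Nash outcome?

Backward induction with Player I moving first.
- T: BR = R, leader payoff 10.
- M: BR = C, leader payoff 4.
- B: BR = L, leader payoff 11.
Maximizing over 10, 4, 11, Player I chooses B. Subgame-perfect outcome: (B, L) with payoffs (11, 8).
Now find the simultaneous Nash equilibrium.
Player I's best replies: L→M; C→B; R→T.
Player 2's best replies: T→R; M→C; B→L.
The unique mutual best reply is (T, R), giving (10, 13).
Player 2 earns 8 sequentially versus 13 at the Nash outcome: worse off.

worse off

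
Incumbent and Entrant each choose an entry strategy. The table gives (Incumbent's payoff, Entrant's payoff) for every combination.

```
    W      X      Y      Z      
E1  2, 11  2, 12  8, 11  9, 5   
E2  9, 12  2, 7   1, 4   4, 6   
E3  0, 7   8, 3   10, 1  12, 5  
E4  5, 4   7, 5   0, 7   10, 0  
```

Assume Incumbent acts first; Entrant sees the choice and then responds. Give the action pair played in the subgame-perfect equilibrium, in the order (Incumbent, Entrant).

(E2, W)

Work backward from Entrant's decision.
- E1: BR = X, leader payoff 2.
- E2: BR = W, leader payoff 9.
- E3: BR = W, leader payoff 0.
- E4: BR = Y, leader payoff 0.
Incumbent's induced payoffs are 2, 9, 0, 0, so Incumbent commits to E2. Subgame-perfect outcome: (E2, W) with payoffs (9, 12).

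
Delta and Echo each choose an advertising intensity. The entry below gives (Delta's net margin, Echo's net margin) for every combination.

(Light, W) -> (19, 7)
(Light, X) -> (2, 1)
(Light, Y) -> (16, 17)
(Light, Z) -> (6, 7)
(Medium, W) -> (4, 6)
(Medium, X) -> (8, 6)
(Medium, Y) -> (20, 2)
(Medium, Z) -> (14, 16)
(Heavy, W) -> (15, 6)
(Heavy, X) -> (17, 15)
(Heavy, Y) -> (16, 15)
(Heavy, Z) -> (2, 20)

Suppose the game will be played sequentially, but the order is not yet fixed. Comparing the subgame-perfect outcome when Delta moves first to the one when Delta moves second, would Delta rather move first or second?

first

If Delta leads: Echo's best replies are Light→Y, Medium→Z, Heavy→Z; Delta's induced payoffs 16, 14, 2; outcome (Light, Y), payoffs (16, 17).
If Echo leads: Delta's best replies are W→Light, X→Heavy, Y→Medium, Z→Medium; Echo's induced payoffs 7, 15, 2, 16; outcome (Medium, Z), payoffs (14, 16).
Delta gets 16 moving first and 14 moving second, so Delta prefers to move first.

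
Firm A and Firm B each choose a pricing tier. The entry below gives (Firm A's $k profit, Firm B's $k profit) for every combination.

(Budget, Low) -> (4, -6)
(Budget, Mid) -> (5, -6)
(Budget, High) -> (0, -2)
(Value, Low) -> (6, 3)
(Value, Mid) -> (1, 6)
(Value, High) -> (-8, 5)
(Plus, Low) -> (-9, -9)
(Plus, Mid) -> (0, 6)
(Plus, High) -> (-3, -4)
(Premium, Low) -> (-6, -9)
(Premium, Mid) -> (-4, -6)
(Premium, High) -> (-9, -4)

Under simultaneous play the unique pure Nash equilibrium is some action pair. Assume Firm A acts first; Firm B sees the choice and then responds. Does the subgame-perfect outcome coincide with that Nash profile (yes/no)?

Solve by backward induction (Firm A leads).
- Budget → Firm B plays High (best of -6, -6, -2); Firm A gets 0.
- Value → Firm B plays Mid (best of 3, 6, 5); Firm A gets 1.
- Plus → Firm B plays Mid (best of -9, 6, -4); Firm A gets 0.
- Premium → Firm B plays High (best of -9, -6, -4); Firm A gets -9.
Firm A's induced payoffs are 0, 1, 0, -9, so Firm A commits to Value. Subgame-perfect outcome: (Value, Mid) with payoffs (1, 6).
For the simultaneous game, intersect best replies.
Firm A's best replies: Low→Value; Mid→Budget; High→Budget.
Firm B's best replies: Budget→High; Value→Mid; Plus→Mid; Premium→High.
The unique mutual best reply is (Budget, High), giving (0, -2).
Sequential outcome (Value, Mid) differs from the Nash profile (Budget, High).

no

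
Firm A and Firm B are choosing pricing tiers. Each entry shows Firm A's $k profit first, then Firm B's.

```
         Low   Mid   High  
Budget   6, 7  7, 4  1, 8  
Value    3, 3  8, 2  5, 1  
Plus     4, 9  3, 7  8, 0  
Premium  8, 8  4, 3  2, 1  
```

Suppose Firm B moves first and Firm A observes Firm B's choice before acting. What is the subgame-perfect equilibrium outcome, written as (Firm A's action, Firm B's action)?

(Premium, Low)

Backward induction with Firm B moving first.
- Low: Firm A compares 6, 3, 4, 8 and picks Premium; Firm B would get 8.
- Mid: Firm A compares 7, 8, 3, 4 and picks Value; Firm B would get 2.
- High: Firm A compares 1, 5, 8, 2 and picks Plus; Firm B would get 0.
Maximizing over 8, 2, 0, Firm B chooses Low. Subgame-perfect outcome: (Premium, Low) with payoffs (8, 8).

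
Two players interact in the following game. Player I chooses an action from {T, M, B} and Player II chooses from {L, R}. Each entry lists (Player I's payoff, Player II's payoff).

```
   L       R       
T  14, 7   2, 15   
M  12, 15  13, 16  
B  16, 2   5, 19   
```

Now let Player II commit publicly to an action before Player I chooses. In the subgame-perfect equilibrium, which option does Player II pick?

Backward induction with Player II moving first.
- L: Player I compares 14, 12, 16 and picks B; Player II would get 2.
- R: Player I compares 2, 13, 5 and picks M; Player II would get 16.
Maximizing over 2, 16, Player II chooses R. Subgame-perfect outcome: (M, R) with payoffs (13, 16).

R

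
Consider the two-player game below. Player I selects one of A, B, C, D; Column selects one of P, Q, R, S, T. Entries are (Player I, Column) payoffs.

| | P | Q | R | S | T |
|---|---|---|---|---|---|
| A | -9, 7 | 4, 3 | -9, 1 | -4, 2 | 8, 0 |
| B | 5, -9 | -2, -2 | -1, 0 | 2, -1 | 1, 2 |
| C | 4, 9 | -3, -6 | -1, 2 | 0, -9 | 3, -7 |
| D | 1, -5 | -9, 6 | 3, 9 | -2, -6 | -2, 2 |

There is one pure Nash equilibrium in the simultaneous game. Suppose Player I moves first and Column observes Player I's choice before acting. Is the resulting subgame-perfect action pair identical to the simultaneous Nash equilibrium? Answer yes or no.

Backward induction with Player I moving first.
- A: BR = P, leader payoff -9.
- B: BR = T, leader payoff 1.
- C: BR = P, leader payoff 4.
- D: BR = R, leader payoff 3.
Player I's induced payoffs are -9, 1, 4, 3, so Player I commits to C. Subgame-perfect outcome: (C, P) with payoffs (4, 9).
Now find the simultaneous Nash equilibrium.
Player I's best replies: P→B; Q→A; R→D; S→B; T→A.
Column's best replies: A→P; B→T; C→P; D→R.
The unique mutual best reply is (D, R), giving (3, 9).
Sequential outcome (C, P) differs from the Nash profile (D, R).

no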